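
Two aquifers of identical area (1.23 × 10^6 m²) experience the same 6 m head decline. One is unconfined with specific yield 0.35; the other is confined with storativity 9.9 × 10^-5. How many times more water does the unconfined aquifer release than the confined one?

Unconfined: ΔV_u = Sy × A × Δh = 0.35 × 1.23 × 10^6 × 6 = 2.583 × 10^6 m³
Confined: ΔV_c = S × A × Δh = 9.9 × 10^-5 × 1.23 × 10^6 × 6 = 730.6 m³
Ratio = ΔV_u / ΔV_c = Sy / S = 0.35 / 9.9 × 10^-5 = 3535

ΔV_u / ΔV_c ≈ 3540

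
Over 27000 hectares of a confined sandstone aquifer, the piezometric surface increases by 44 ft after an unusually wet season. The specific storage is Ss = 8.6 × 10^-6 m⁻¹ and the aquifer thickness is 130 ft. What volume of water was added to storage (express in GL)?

ΔV ≈ 1.23 GL

b = 130 ft = 39.62 m
S = Ss × b = 8.6 × 10^-6 m⁻¹ × 39.62 m = 3.408 × 10^-4
A = 27000 hectares = 2.7 × 10^8 m²
Δh = 44 ft = 13.41 m
ΔV = S × A × Δh = 3.408 × 10^-4 × 2.7 × 10^8 m² × 13.41 m = 1.234 × 10^6 m³
ΔV = 1.234 × 10^6 m³ = 1.234 GL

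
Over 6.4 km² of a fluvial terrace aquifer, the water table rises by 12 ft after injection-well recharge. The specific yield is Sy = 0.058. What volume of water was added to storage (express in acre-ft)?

A = 6.4 km² = 6.4 × 10^6 m²
Δh = 12 ft = 3.658 m
ΔV = Sy × A × Δh = 0.058 × 6.4 × 10^6 m² × 3.658 m = 1.358 × 10^6 m³
ΔV = 1.358 × 10^6 m³ = 1101 acre-ft

ΔV ≈ 1100 acre-ft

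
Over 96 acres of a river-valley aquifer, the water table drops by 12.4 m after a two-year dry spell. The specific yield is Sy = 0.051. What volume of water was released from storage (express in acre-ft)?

ΔV ≈ 199 acre-ft

A = 96 acres = 3.885 × 10^5 m²
ΔV = Sy × A × Δh = 0.051 × 3.885 × 10^5 m² × 12.4 m = 2.457 × 10^5 m³
ΔV = 2.457 × 10^5 m³ = 199.2 acre-ft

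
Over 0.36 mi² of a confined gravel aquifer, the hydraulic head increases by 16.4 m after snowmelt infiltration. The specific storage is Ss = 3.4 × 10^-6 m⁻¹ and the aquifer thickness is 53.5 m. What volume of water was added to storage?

ΔV ≈ 2780 m³

S = Ss × b = 3.4 × 10^-6 m⁻¹ × 53.5 m = 1.819 × 10^-4
A = 0.36 mi² = 9.324 × 10^5 m²
ΔV = S × A × Δh = 1.819 × 10^-4 × 9.324 × 10^5 m² × 16.4 m = 2781 m³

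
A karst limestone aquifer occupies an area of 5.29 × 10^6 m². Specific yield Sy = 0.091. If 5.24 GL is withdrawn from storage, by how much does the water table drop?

Δh ≈ 10.9 m

ΔV = 5.24 GL = 5.24 × 10^6 m³
Δh = ΔV / (Sy × A) = 5.24 × 10^6 m³ / (0.091 × 5.29 × 10^6 m²) = 10.89 m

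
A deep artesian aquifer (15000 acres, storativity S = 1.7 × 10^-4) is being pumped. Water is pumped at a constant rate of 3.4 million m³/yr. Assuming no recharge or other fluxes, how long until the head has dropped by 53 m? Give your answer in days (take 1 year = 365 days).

A = 15000 acres = 6.07 × 10^7 m²
ΔV = S × A × Δh = 1.7 × 10^-4 × 6.07 × 10^7 × 53 = 5.469 × 10^5 m³
Q = 3.4 million m³/yr = 9315 m³/d
t = ΔV / Q = 5.469 × 10^5 m³ / 9315 m³/d = 58.71 d

t ≈ 58.7 days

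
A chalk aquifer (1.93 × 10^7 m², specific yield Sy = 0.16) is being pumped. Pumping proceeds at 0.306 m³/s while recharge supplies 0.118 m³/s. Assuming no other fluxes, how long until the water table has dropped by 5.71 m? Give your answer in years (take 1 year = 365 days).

ΔV = Sy × A × Δh = 0.16 × 1.93 × 10^7 × 5.71 = 1.763 × 10^7 m³
Net withdrawal = 0.306 − 0.118 = 0.188 m³/s = 16240 m³/d
t = ΔV / Q = 1.763 × 10^7 m³ / 16240 m³/d = 1086 d
t = 1086 d ≈ 2.974 years

t ≈ 2.97 years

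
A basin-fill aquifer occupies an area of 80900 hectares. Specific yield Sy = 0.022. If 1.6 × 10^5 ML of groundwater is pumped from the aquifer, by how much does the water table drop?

A = 80900 hectares = 8.09 × 10^8 m²
ΔV = 1.6 × 10^5 ML = 1.6 × 10^8 m³
Δh = ΔV / (Sy × A) = 1.6 × 10^8 m³ / (0.022 × 8.09 × 10^8 m²) = 8.99 m

Δh ≈ 8.99 m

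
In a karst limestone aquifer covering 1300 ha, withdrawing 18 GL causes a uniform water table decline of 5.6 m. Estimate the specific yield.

Sy ≈ 0.25

A = 1300 ha = 1.3 × 10^7 m²
ΔV = 18 GL = 1.8 × 10^7 m³
Sy = ΔV / (A × Δh) = 1.8 × 10^7 m³ / (1.3 × 10^7 m² × 5.6 m) = 0.2473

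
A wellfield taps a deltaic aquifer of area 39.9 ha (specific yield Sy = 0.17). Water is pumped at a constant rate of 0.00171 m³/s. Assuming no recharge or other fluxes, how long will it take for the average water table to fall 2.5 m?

A = 39.9 ha = 3.99 × 10^5 m²
ΔV = Sy × A × Δh = 0.17 × 3.99 × 10^5 × 2.5 = 1.696 × 10^5 m³
Q = 0.00171 m³/s = 147.7 m³/d
t = ΔV / Q = 1.696 × 10^5 m³ / 147.7 m³/d = 1148 d

t ≈ 1150 days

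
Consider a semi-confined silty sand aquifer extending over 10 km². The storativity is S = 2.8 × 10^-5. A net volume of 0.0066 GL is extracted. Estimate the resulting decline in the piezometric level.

Δh ≈ 23.6 m

A = 10 km² = 1 × 10^7 m²
ΔV = 0.0066 GL = 6600 m³
Δh = ΔV / (S × A) = 6600 m³ / (2.8 × 10^-5 × 1 × 10^7 m²) = 23.57 m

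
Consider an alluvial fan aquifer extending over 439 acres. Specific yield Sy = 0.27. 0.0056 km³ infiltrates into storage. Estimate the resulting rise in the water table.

A = 439 acres = 1.777 × 10^6 m²
ΔV = 0.0056 km³ = 5.6 × 10^6 m³
Δh = ΔV / (Sy × A) = 5.6 × 10^6 m³ / (0.27 × 1.777 × 10^6 m²) = 11.67 m

Δh ≈ 11.7 m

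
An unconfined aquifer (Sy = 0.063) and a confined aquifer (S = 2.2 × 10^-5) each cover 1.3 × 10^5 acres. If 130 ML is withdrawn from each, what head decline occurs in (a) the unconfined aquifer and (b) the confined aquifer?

A = 1.3 × 10^5 acres = 5.261 × 10^8 m²
ΔV = 130 ML = 1.3 × 10^5 m³
Unconfined: Δh_u = ΔV/(Sy·A) = 1.3 × 10^5/(0.063 × 5.261 × 10^8) = 0.003922 m
Confined: Δh_c = ΔV/(S·A) = 1.3 × 10^5/(2.2 × 10^-5 × 5.261 × 10^8) = 11.23 m

Δh_u ≈ 0.00392 m; Δh_c ≈ 11.2 m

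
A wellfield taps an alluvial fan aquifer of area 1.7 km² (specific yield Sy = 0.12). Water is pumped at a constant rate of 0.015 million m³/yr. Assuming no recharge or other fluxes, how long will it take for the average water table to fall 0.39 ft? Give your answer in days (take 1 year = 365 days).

t ≈ 590 days

A = 1.7 km² = 1.7 × 10^6 m²
Δh = 0.39 ft = 0.1189 m
ΔV = Sy × A × Δh = 0.12 × 1.7 × 10^6 × 0.1189 = 24250 m³
Q = 0.015 million m³/yr = 41.1 m³/d
t = ΔV / Q = 24250 m³ / 41.1 m³/d = 590.1 d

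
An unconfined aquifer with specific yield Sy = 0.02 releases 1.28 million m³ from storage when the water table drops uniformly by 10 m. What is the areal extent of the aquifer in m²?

ΔV = 1.28 million m³ = 1.28 × 10^6 m³
A = ΔV / (Sy × Δh) = 1.28 × 10^6 / (0.02 × 10) = 6.4 × 10^6 m²

A ≈ 6.4 × 10^6 m²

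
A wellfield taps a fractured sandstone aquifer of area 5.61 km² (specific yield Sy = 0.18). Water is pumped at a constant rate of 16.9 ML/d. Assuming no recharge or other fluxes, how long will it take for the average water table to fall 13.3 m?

t ≈ 795 days

A = 5.61 km² = 5.61 × 10^6 m²
ΔV = Sy × A × Δh = 0.18 × 5.61 × 10^6 × 13.3 = 1.343 × 10^7 m³
Q = 16.9 ML/d = 16900 m³/d
t = ΔV / Q = 1.343 × 10^7 m³ / 16900 m³/d = 794.7 d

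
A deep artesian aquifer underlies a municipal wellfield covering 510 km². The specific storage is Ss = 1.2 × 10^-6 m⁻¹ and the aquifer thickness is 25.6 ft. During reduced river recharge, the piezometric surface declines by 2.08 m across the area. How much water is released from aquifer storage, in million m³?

b = 25.6 ft = 7.803 m
S = Ss × b = 1.2 × 10^-6 m⁻¹ × 7.803 m = 9.363 × 10^-6
A = 510 km² = 5.1 × 10^8 m²
ΔV = S × A × Δh = 9.363 × 10^-6 × 5.1 × 10^8 m² × 2.08 m = 9933 m³
ΔV = 9933 m³ = 0.009933 million m³

ΔV ≈ 0.00993 million m³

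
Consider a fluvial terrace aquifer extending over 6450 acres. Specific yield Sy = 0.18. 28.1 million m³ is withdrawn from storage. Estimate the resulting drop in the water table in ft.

Δh ≈ 19.6 ft

A = 6450 acres = 2.61 × 10^7 m²
ΔV = 28.1 million m³ = 2.81 × 10^7 m³
Δh = ΔV / (Sy × A) = 2.81 × 10^7 m³ / (0.18 × 2.61 × 10^7 m²) = 5.981 m
Δh = 5.981 m = 19.62 ft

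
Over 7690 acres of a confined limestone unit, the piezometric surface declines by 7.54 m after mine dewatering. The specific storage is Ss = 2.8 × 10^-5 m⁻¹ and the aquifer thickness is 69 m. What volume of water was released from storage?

S = Ss × b = 2.8 × 10^-5 m⁻¹ × 69 m = 1.932 × 10^-3
A = 7690 acres = 3.112 × 10^7 m²
ΔV = S × A × Δh = 0.001932 × 3.112 × 10^7 m² × 7.54 m = 4.533 × 10^5 m³

ΔV ≈ 4.53 × 10^5 m³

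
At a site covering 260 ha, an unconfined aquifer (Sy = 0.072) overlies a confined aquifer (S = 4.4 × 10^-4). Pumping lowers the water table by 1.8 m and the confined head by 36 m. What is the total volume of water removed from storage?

A = 260 ha = 2.6 × 10^6 m²
Unconfined: ΔV_u = Sy × A × Δh_u = 0.072 × 2.6 × 10^6 × 1.8 = 3.37 × 10^5 m³
Confined: ΔV_c = S × A × Δh_c = 4.4 × 10^-4 × 2.6 × 10^6 × 36 = 41180 m³
Total ΔV = 3.37 × 10^5 + 41180 = 3.781 × 10^5 m³

ΔV ≈ 3.78 × 10^5 m³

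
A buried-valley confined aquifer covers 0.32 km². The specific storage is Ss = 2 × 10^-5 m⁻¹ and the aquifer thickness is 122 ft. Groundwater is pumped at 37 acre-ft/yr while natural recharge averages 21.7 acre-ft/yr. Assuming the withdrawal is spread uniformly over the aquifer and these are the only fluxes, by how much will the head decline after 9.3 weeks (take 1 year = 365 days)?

b = 122 ft = 37.19 m
S = Ss × b = 2 × 10^-5 m⁻¹ × 37.19 m = 7.437 × 10^-4
A = 0.32 km² = 3.2 × 10^5 m²
Net abstraction = 37 − 21.7 = 15.3 acre-ft/yr
Q_net = 15.3 acre-ft/yr = 51.7 m³/d
t = 9.3 weeks = 65.1 d
ΔV = Q × t = 51.7 m³/d × 65.1 d = 3366 m³
Δh = ΔV / (S × A) = 3366 / (7.437 × 10^-4 × 3.2 × 10^5) = 14.14 m

Δh ≈ 14.1 m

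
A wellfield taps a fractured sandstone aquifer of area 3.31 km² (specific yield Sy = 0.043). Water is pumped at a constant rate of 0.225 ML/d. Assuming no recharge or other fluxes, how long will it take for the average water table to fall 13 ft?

A = 3.31 km² = 3.31 × 10^6 m²
Δh = 13 ft = 3.962 m
ΔV = Sy × A × Δh = 0.043 × 3.31 × 10^6 × 3.962 = 5.64 × 10^5 m³
Q = 0.225 ML/d = 225 m³/d
t = ΔV / Q = 5.64 × 10^5 m³ / 225 m³/d = 2507 d

t ≈ 2510 days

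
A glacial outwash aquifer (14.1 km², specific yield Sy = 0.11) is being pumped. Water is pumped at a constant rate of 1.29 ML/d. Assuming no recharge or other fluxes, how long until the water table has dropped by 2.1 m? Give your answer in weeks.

A = 14.1 km² = 1.41 × 10^7 m²
ΔV = Sy × A × Δh = 0.11 × 1.41 × 10^7 × 2.1 = 3.257 × 10^6 m³
Q = 1.29 ML/d = 1290 m³/d
t = ΔV / Q = 3.257 × 10^6 m³ / 1290 m³/d = 2525 d
t = 2525 d ≈ 360.7 weeks

t ≈ 361 weeks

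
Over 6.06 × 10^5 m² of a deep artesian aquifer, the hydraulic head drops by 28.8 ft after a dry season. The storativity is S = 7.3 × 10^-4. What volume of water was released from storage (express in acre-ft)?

Δh = 28.8 ft = 8.778 m
ΔV = S × A × Δh = 7.3 × 10^-4 × 6.06 × 10^5 m² × 8.778 m = 3883 m³
ΔV = 3883 m³ = 3.148 acre-ft

ΔV ≈ 3.15 acre-ft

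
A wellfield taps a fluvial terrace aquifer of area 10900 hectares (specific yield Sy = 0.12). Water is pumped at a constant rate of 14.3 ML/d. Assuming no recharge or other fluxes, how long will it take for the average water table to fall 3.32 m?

t ≈ 3040 days

A = 10900 hectares = 1.09 × 10^8 m²
ΔV = Sy × A × Δh = 0.12 × 1.09 × 10^8 × 3.32 = 4.343 × 10^7 m³
Q = 14.3 ML/d = 14300 m³/d
t = ΔV / Q = 4.343 × 10^7 m³ / 14300 m³/d = 3037 d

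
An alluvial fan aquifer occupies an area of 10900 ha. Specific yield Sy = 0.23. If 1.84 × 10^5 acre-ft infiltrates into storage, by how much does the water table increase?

Δh ≈ 9.05 m

A = 10900 ha = 1.09 × 10^8 m²
ΔV = 1.84 × 10^5 acre-ft = 2.27 × 10^8 m³
Δh = ΔV / (Sy × A) = 2.27 × 10^8 m³ / (0.23 × 1.09 × 10^8 m²) = 9.053 m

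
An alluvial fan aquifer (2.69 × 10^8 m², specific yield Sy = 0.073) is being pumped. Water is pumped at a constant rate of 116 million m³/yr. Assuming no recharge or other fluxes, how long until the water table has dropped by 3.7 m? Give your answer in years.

ΔV = Sy × A × Δh = 0.073 × 2.69 × 10^8 × 3.7 = 7.266 × 10^7 m³
Q = 116 million m³/yr = 3.178 × 10^5 m³/d
t = ΔV / Q = 7.266 × 10^7 m³ / 3.178 × 10^5 m³/d = 228.6 d
t = 228.6 d ≈ 0.6264 years

t ≈ 0.626 years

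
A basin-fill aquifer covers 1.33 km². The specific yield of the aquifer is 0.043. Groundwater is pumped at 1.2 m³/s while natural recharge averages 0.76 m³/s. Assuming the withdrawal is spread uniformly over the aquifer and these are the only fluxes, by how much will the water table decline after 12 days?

Δh ≈ 7.98 m

A = 1.33 km² = 1.33 × 10^6 m²
Net abstraction = 1.2 − 0.76 = 0.44 m³/s
Q_net = 0.44 m³/s = 38020 m³/d
ΔV = Q × t = 38020 m³/d × 12 d = 4.562 × 10^5 m³
Δh = ΔV / (Sy × A) = 4.562 × 10^5 / (0.043 × 1.33 × 10^6) = 7.977 m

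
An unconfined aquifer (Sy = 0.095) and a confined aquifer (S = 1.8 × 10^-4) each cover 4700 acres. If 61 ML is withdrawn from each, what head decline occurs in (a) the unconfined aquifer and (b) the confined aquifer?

A = 4700 acres = 1.902 × 10^7 m²
ΔV = 61 ML = 61000 m³
Unconfined: Δh_u = ΔV/(Sy·A) = 61000/(0.095 × 1.902 × 10^7) = 0.03376 m
Confined: Δh_c = ΔV/(S·A) = 61000/(1.8 × 10^-4 × 1.902 × 10^7) = 17.82 m

Δh_u ≈ 0.0338 m; Δh_c ≈ 17.8 m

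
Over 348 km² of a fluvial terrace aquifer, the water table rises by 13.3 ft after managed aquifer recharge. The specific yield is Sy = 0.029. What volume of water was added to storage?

ΔV ≈ 4.09 × 10^7 m³

A = 348 km² = 3.48 × 10^8 m²
Δh = 13.3 ft = 4.054 m
ΔV = Sy × A × Δh = 0.029 × 3.48 × 10^8 m² × 4.054 m = 4.091 × 10^7 m³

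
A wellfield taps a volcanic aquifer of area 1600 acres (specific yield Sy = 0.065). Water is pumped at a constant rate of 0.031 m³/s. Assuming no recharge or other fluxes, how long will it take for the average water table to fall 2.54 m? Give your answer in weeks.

t ≈ 57 weeks

A = 1600 acres = 6.475 × 10^6 m²
ΔV = Sy × A × Δh = 0.065 × 6.475 × 10^6 × 2.54 = 1.069 × 10^6 m³
Q = 0.031 m³/s = 2678 m³/d
t = ΔV / Q = 1.069 × 10^6 m³ / 2678 m³/d = 399.1 d
t = 399.1 d ≈ 57.02 weeks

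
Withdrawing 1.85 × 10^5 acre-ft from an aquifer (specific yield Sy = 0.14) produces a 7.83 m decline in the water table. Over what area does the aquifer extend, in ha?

ΔV = 1.85 × 10^5 acre-ft = 2.282 × 10^8 m³
A = ΔV / (Sy × Δh) = 2.282 × 10^8 / (0.14 × 7.83) = 2.082 × 10^8 m²
A = 2.082 × 10^8 m² = 20820 ha

A ≈ 20800 ha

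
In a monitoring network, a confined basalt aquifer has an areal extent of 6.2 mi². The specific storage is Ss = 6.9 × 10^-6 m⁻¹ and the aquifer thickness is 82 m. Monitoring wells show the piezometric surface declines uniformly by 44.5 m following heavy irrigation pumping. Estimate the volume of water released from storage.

S = Ss × b = 6.9 × 10^-6 m⁻¹ × 82 m = 5.658 × 10^-4
A = 6.2 mi² = 1.606 × 10^7 m²
ΔV = S × A × Δh = 5.658 × 10^-4 × 1.606 × 10^7 m² × 44.5 m = 4.043 × 10^5 m³

ΔV ≈ 4.04 × 10^5 m³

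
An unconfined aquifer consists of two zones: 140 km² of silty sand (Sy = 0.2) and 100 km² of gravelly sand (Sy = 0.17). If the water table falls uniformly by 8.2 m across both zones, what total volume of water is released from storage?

ΔV ≈ 3.69 × 10^8 m³

A₁ = 140 km² = 1.4 × 10^8 m²; A₂ = 100 km² = 1 × 10^8 m²
ΔV₁ = 0.2 × 1.4 × 10^8 × 8.2 = 2.296 × 10^8 m³
ΔV₂ = 0.17 × 1 × 10^8 × 8.2 = 1.394 × 10^8 m³
ΔV = ΔV₁ + ΔV₂ = 3.69 × 10^8 m³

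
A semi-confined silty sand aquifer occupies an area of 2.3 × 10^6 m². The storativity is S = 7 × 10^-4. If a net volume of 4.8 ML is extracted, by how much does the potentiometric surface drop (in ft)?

Δh ≈ 9.78 ft

ΔV = 4.8 ML = 4800 m³
Δh = ΔV / (S × A) = 4800 m³ / (7 × 10^-4 × 2.3 × 10^6 m²) = 2.981 m
Δh = 2.981 m = 9.781 ft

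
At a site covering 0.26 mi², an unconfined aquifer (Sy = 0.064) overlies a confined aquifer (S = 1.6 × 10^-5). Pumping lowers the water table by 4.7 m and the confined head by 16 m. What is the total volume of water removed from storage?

ΔV ≈ 2.03 × 10^5 m³

A = 0.26 mi² = 6.734 × 10^5 m²
Unconfined: ΔV_u = Sy × A × Δh_u = 0.064 × 6.734 × 10^5 × 4.7 = 2.026 × 10^5 m³
Confined: ΔV_c = S × A × Δh_c = 1.6 × 10^-5 × 6.734 × 10^5 × 16 = 172.4 m³
Total ΔV = 2.026 × 10^5 + 172.4 = 2.027 × 10^5 m³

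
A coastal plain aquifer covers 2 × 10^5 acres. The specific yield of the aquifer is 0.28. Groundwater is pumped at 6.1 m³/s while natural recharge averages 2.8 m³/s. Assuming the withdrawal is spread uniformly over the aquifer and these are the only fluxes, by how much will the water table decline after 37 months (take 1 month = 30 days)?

A = 2 × 10^5 acres = 8.094 × 10^8 m²
Net abstraction = 6.1 − 2.8 = 3.3 m³/s
Q_net = 3.3 m³/s = 2.851 × 10^5 m³/d
t = 37 months = 1110 d
ΔV = Q × t = 2.851 × 10^5 m³/d × 1110 d = 3.165 × 10^8 m³
Δh = ΔV / (Sy × A) = 3.165 × 10^8 / (0.28 × 8.094 × 10^8) = 1.397 m

Δh ≈ 1.4 m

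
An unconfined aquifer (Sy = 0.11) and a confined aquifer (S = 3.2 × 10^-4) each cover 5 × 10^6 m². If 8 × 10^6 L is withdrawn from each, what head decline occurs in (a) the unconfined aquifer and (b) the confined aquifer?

ΔV = 8 × 10^6 L = 8000 m³
Unconfined: Δh_u = ΔV/(Sy·A) = 8000/(0.11 × 5 × 10^6) = 0.01455 m
Confined: Δh_c = ΔV/(S·A) = 8000/(3.2 × 10^-4 × 5 × 10^6) = 5 m

Δh_u ≈ 0.0145 m; Δh_c ≈ 5 m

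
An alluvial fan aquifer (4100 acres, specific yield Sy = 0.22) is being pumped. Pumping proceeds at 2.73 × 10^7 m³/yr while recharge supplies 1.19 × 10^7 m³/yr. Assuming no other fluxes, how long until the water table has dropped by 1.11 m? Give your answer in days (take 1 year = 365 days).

t ≈ 96 days

A = 4100 acres = 1.659 × 10^7 m²
ΔV = Sy × A × Δh = 0.22 × 1.659 × 10^7 × 1.11 = 4.052 × 10^6 m³
Net withdrawal = 2.73 × 10^7 − 1.19 × 10^7 = 1.54 × 10^7 m³/yr = 42190 m³/d
t = ΔV / Q = 4.052 × 10^6 m³ / 42190 m³/d = 96.03 d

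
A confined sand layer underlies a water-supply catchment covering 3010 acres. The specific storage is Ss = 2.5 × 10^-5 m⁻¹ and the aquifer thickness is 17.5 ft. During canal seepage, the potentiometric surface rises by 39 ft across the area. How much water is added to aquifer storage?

b = 17.5 ft = 5.334 m
S = Ss × b = 2.5 × 10^-5 m⁻¹ × 5.334 m = 1.334 × 10^-4
A = 3010 acres = 1.218 × 10^7 m²
Δh = 39 ft = 11.89 m
ΔV = S × A × Δh = 1.334 × 10^-4 × 1.218 × 10^7 m² × 11.89 m = 19310 m³

ΔV ≈ 19300 m³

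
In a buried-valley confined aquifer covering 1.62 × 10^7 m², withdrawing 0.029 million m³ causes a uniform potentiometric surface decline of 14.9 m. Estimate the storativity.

ΔV = 0.029 million m³ = 29000 m³
S = ΔV / (A × Δh) = 29000 m³ / (1.62 × 10^7 m² × 14.9 m) = 1.201 × 10^-4

S ≈ 1.2 × 10^-4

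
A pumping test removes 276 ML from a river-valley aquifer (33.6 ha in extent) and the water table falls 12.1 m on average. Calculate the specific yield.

A = 33.6 ha = 3.36 × 10^5 m²
ΔV = 276 ML = 2.76 × 10^5 m³
Sy = ΔV / (A × Δh) = 2.76 × 10^5 m³ / (3.36 × 10^5 m² × 12.1 m) = 0.06789

Sy ≈ 0.068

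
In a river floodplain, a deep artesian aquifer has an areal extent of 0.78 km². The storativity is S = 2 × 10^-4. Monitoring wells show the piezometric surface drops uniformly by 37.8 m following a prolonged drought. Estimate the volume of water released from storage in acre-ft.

ΔV ≈ 4.78 acre-ft

A = 0.78 km² = 7.8 × 10^5 m²
ΔV = S × A × Δh = 2 × 10^-4 × 7.8 × 10^5 m² × 37.8 m = 5897 m³
ΔV = 5897 m³ = 4.781 acre-ft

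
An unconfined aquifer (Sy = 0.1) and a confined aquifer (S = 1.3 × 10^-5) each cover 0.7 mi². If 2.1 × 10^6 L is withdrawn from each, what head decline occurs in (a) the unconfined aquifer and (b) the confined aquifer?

A = 0.7 mi² = 1.813 × 10^6 m²
ΔV = 2.1 × 10^6 L = 2100 m³
Unconfined: Δh_u = ΔV/(Sy·A) = 2100/(0.1 × 1.813 × 10^6) = 0.01158 m
Confined: Δh_c = ΔV/(S·A) = 2100/(1.3 × 10^-5 × 1.813 × 10^6) = 89.1 m

Δh_u ≈ 0.0116 m; Δh_c ≈ 89.1 m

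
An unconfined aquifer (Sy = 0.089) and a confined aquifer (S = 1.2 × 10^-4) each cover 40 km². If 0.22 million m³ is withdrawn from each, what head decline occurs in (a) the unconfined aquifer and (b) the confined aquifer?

A = 40 km² = 4 × 10^7 m²
ΔV = 0.22 million m³ = 2.2 × 10^5 m³
Unconfined: Δh_u = ΔV/(Sy·A) = 2.2 × 10^5/(0.089 × 4 × 10^7) = 0.0618 m
Confined: Δh_c = ΔV/(S·A) = 2.2 × 10^5/(1.2 × 10^-4 × 4 × 10^7) = 45.83 m

Δh_u ≈ 0.0618 m; Δh_c ≈ 45.8 m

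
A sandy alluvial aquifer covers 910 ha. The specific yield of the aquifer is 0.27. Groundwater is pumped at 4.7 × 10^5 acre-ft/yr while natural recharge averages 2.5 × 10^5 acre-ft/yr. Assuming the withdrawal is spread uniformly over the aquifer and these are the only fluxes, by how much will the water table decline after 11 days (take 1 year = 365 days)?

A = 910 ha = 9.1 × 10^6 m²
Net abstraction = 4.7 × 10^5 − 2.5 × 10^5 = 2.2 × 10^5 acre-ft/yr
Q_net = 2.2 × 10^5 acre-ft/yr = 7.435 × 10^5 m³/d
ΔV = Q × t = 7.435 × 10^5 m³/d × 11 d = 8.178 × 10^6 m³
Δh = ΔV / (Sy × A) = 8.178 × 10^6 / (0.27 × 9.1 × 10^6) = 3.329 m

Δh ≈ 3.33 m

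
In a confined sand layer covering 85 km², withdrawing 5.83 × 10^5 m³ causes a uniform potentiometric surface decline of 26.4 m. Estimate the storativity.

A = 85 km² = 8.5 × 10^7 m²
S = ΔV / (A × Δh) = 5.83 × 10^5 m³ / (8.5 × 10^7 m² × 26.4 m) = 2.598 × 10^-4

S ≈ 2.6 × 10^-4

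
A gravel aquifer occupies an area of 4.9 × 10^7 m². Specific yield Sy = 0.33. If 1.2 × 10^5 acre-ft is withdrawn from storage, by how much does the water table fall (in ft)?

Δh ≈ 30 ft

ΔV = 1.2 × 10^5 acre-ft = 1.48 × 10^8 m³
Δh = ΔV / (Sy × A) = 1.48 × 10^8 m³ / (0.33 × 4.9 × 10^7 m²) = 9.154 m
Δh = 9.154 m = 30.03 ft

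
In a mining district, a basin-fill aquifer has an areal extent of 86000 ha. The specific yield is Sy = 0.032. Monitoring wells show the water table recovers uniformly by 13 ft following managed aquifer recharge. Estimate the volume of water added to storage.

A = 86000 ha = 8.6 × 10^8 m²
Δh = 13 ft = 3.962 m
ΔV = Sy × A × Δh = 0.032 × 8.6 × 10^8 m² × 3.962 m = 1.09 × 10^8 m³

ΔV ≈ 1.09 × 10^8 m³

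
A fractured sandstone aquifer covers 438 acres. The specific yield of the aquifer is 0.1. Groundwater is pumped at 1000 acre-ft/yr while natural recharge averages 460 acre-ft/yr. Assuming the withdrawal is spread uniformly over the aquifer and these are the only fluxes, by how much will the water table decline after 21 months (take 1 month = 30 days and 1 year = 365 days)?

A = 438 acres = 1.773 × 10^6 m²
Net abstraction = 1000 − 460 = 540 acre-ft/yr
Q_net = 540 acre-ft/yr = 1825 m³/d
t = 21 months = 630 d
ΔV = Q × t = 1825 m³/d × 630 d = 1.15 × 10^6 m³
Δh = ΔV / (Sy × A) = 1.15 × 10^6 / (0.1 × 1.773 × 10^6) = 6.486 m

Δh ≈ 6.49 m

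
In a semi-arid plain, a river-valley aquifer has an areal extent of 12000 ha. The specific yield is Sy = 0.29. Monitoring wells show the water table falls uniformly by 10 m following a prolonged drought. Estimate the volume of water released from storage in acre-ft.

ΔV ≈ 2.82 × 10^5 acre-ft

A = 12000 ha = 1.2 × 10^8 m²
ΔV = Sy × A × Δh = 0.29 × 1.2 × 10^8 m² × 10 m = 3.48 × 10^8 m³
ΔV = 3.48 × 10^8 m³ = 2.821 × 10^5 acre-ft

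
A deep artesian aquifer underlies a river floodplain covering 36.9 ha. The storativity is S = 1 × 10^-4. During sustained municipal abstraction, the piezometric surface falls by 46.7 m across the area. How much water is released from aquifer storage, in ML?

A = 36.9 ha = 3.69 × 10^5 m²
ΔV = S × A × Δh = 1 × 10^-4 × 3.69 × 10^5 m² × 46.7 m = 1723 m³
ΔV = 1723 m³ = 1.723 ML

ΔV ≈ 1.72 ML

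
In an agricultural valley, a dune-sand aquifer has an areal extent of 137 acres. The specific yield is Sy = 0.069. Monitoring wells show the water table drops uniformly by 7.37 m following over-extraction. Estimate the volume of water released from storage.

A = 137 acres = 5.544 × 10^5 m²
ΔV = Sy × A × Δh = 0.069 × 5.544 × 10^5 m² × 7.37 m = 2.819 × 10^5 m³

ΔV ≈ 2.82 × 10^5 m³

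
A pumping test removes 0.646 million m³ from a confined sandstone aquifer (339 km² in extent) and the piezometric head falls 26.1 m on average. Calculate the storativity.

S ≈ 7.3 × 10^-5

A = 339 km² = 3.39 × 10^8 m²
ΔV = 0.646 million m³ = 6.46 × 10^5 m³
S = ΔV / (A × Δh) = 6.46 × 10^5 m³ / (3.39 × 10^8 m² × 26.1 m) = 7.301 × 10^-5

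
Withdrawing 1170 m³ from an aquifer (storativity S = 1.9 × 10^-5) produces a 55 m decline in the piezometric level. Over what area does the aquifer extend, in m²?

A = ΔV / (S × Δh) = 1170 / (1.9 × 10^-5 × 55) = 1.12 × 10^6 m²

A ≈ 1.12 × 10^6 m²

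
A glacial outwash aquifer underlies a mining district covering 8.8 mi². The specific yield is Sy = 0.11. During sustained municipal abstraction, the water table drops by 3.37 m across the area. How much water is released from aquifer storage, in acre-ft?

A = 8.8 mi² = 2.279 × 10^7 m²
ΔV = Sy × A × Δh = 0.11 × 2.279 × 10^7 m² × 3.37 m = 8.449 × 10^6 m³
ΔV = 8.449 × 10^6 m³ = 6850 acre-ft

ΔV ≈ 6850 acre-ft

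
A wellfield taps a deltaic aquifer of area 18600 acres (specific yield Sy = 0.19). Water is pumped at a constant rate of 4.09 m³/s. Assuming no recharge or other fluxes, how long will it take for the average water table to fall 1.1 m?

A = 18600 acres = 7.527 × 10^7 m²
ΔV = Sy × A × Δh = 0.19 × 7.527 × 10^7 × 1.1 = 1.573 × 10^7 m³
Q = 4.09 m³/s = 3.534 × 10^5 m³/d
t = ΔV / Q = 1.573 × 10^7 m³ / 3.534 × 10^5 m³/d = 44.52 d

t ≈ 44.5 days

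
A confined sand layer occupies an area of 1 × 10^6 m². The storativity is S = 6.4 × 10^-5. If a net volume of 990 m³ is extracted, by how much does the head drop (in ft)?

Δh = ΔV / (S × A) = 990 m³ / (6.4 × 10^-5 × 1 × 10^6 m²) = 15.47 m
Δh = 15.47 m = 50.75 ft

Δh ≈ 50.8 ft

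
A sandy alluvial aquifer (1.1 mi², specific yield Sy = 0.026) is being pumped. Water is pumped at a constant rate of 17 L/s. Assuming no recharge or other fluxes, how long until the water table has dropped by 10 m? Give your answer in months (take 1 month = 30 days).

t ≈ 16.8 months

A = 1.1 mi² = 2.849 × 10^6 m²
ΔV = Sy × A × Δh = 0.026 × 2.849 × 10^6 × 10 = 7.407 × 10^5 m³
Q = 17 L/s = 1469 m³/d
t = ΔV / Q = 7.407 × 10^5 m³ / 1469 m³/d = 504.3 d
t = 504.3 d ≈ 16.81 months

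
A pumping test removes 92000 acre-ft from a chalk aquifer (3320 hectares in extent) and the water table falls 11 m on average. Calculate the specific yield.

Sy ≈ 0.31

A = 3320 hectares = 3.32 × 10^7 m²
ΔV = 92000 acre-ft = 1.135 × 10^8 m³
Sy = ΔV / (A × Δh) = 1.135 × 10^8 m³ / (3.32 × 10^7 m² × 11 m) = 0.3107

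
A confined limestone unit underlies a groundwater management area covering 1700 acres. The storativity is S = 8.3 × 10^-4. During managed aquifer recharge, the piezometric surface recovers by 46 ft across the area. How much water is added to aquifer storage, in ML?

ΔV ≈ 80.1 ML

A = 1700 acres = 6.88 × 10^6 m²
Δh = 46 ft = 14.02 m
ΔV = S × A × Δh = 8.3 × 10^-4 × 6.88 × 10^6 m² × 14.02 m = 80060 m³
ΔV = 80060 m³ = 80.06 ML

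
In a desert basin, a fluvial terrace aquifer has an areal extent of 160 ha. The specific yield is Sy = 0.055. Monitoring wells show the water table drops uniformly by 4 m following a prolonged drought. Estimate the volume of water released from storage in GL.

A = 160 ha = 1.6 × 10^6 m²
ΔV = Sy × A × Δh = 0.055 × 1.6 × 10^6 m² × 4 m = 3.52 × 10^5 m³
ΔV = 3.52 × 10^5 m³ = 0.352 GL

ΔV ≈ 0.352 GL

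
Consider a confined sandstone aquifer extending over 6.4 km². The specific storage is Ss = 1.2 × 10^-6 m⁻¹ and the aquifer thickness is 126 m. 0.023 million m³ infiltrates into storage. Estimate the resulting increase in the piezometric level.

Δh ≈ 23.8 m

S = Ss × b = 1.2 × 10^-6 m⁻¹ × 126 m = 1.512 × 10^-4
A = 6.4 km² = 6.4 × 10^6 m²
ΔV = 0.023 million m³ = 23000 m³
Δh = ΔV / (S × A) = 23000 m³ / (1.512 × 10^-4 × 6.4 × 10^6 m²) = 23.77 m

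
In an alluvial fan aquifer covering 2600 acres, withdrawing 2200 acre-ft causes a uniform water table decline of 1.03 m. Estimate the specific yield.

Sy ≈ 0.25

A = 2600 acres = 1.052 × 10^7 m²
ΔV = 2200 acre-ft = 2.714 × 10^6 m³
Sy = ΔV / (A × Δh) = 2.714 × 10^6 m³ / (1.052 × 10^7 m² × 1.03 m) = 0.2504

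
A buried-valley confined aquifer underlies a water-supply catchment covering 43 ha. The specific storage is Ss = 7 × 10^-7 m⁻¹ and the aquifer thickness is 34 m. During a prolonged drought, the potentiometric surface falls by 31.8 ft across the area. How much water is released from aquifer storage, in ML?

ΔV ≈ 0.0992 ML

S = Ss × b = 7 × 10^-7 m⁻¹ × 34 m = 2.38 × 10^-5
A = 43 ha = 4.3 × 10^5 m²
Δh = 31.8 ft = 9.693 m
ΔV = S × A × Δh = 2.38 × 10^-5 × 4.3 × 10^5 m² × 9.693 m = 99.19 m³
ΔV = 99.19 m³ = 0.09919 ML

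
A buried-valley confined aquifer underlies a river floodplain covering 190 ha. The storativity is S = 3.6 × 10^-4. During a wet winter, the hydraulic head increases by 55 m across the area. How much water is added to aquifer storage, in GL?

ΔV ≈ 0.0376 GL

A = 190 ha = 1.9 × 10^6 m²
ΔV = S × A × Δh = 3.6 × 10^-4 × 1.9 × 10^6 m² × 55 m = 37620 m³
ΔV = 37620 m³ = 0.03762 GL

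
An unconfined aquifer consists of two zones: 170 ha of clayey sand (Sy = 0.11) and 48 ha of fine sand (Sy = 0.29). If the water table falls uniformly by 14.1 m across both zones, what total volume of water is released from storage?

A₁ = 170 ha = 1.7 × 10^6 m²; A₂ = 48 ha = 4.8 × 10^5 m²
ΔV₁ = 0.11 × 1.7 × 10^6 × 14.1 = 2.637 × 10^6 m³
ΔV₂ = 0.29 × 4.8 × 10^5 × 14.1 = 1.963 × 10^6 m³
ΔV = ΔV₁ + ΔV₂ = 4.599 × 10^6 m³

ΔV ≈ 4.6 × 10^6 m³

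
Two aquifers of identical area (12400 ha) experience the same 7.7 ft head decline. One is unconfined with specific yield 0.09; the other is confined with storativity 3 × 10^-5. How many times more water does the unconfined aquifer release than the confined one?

A = 12400 ha = 1.24 × 10^8 m²
Δh = 7.7 ft = 2.347 m
Unconfined: ΔV_u = Sy × A × Δh = 0.09 × 1.24 × 10^8 × 2.347 = 2.619 × 10^7 m³
Confined: ΔV_c = S × A × Δh = 3 × 10^-5 × 1.24 × 10^8 × 2.347 = 8731 m³
Ratio = ΔV_u / ΔV_c = Sy / S = 0.09 / 3 × 10^-5 = 3000

ΔV_u / ΔV_c ≈ 3000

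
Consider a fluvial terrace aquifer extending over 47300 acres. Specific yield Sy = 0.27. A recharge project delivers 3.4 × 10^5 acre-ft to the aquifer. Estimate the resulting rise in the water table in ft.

A = 47300 acres = 1.914 × 10^8 m²
ΔV = 3.4 × 10^5 acre-ft = 4.194 × 10^8 m³
Δh = ΔV / (Sy × A) = 4.194 × 10^8 m³ / (0.27 × 1.914 × 10^8 m²) = 8.115 m
Δh = 8.115 m = 26.62 ft

Δh ≈ 26.6 ft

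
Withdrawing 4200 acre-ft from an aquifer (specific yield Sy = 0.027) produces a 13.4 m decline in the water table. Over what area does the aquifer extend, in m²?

ΔV = 4200 acre-ft = 5.181 × 10^6 m³
A = ΔV / (Sy × Δh) = 5.181 × 10^6 / (0.027 × 13.4) = 1.432 × 10^7 m²

A ≈ 1.43 × 10^7 m²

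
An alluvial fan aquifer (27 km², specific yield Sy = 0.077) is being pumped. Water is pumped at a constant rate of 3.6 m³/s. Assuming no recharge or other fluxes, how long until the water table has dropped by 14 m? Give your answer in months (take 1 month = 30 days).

t ≈ 3.12 months

A = 27 km² = 2.7 × 10^7 m²
ΔV = Sy × A × Δh = 0.077 × 2.7 × 10^7 × 14 = 2.911 × 10^7 m³
Q = 3.6 m³/s = 3.11 × 10^5 m³/d
t = ΔV / Q = 2.911 × 10^7 m³ / 3.11 × 10^5 m³/d = 93.58 d
t = 93.58 d ≈ 3.119 months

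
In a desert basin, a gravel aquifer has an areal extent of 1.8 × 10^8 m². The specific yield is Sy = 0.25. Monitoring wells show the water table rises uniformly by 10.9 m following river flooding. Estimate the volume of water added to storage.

ΔV ≈ 4.91 × 10^8 m³

ΔV = Sy × A × Δh = 0.25 × 1.8 × 10^8 m² × 10.9 m = 4.905 × 10^8 m³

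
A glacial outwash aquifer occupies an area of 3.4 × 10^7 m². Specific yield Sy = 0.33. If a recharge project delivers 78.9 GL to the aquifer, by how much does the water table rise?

Δh ≈ 7.03 m

ΔV = 78.9 GL = 7.89 × 10^7 m³
Δh = ΔV / (Sy × A) = 7.89 × 10^7 m³ / (0.33 × 3.4 × 10^7 m²) = 7.032 m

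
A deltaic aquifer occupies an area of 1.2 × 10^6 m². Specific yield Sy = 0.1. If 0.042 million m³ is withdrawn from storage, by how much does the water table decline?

ΔV = 0.042 million m³ = 42000 m³
Δh = ΔV / (Sy × A) = 42000 m³ / (0.1 × 1.2 × 10^6 m²) = 0.35 m

Δh ≈ 0.35 m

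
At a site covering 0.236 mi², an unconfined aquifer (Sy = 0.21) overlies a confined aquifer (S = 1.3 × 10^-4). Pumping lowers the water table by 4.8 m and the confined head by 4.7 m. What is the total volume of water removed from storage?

ΔV ≈ 6.17 × 10^5 m³

A = 0.236 mi² = 6.112 × 10^5 m²
Unconfined: ΔV_u = Sy × A × Δh_u = 0.21 × 6.112 × 10^5 × 4.8 = 6.161 × 10^5 m³
Confined: ΔV_c = S × A × Δh_c = 1.3 × 10^-4 × 6.112 × 10^5 × 4.7 = 373.5 m³
Total ΔV = 6.161 × 10^5 + 373.5 = 6.165 × 10^5 m³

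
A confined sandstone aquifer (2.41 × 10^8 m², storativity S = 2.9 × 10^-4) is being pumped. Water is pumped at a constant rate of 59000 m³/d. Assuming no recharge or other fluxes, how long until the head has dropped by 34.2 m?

ΔV = S × A × Δh = 2.9 × 10^-4 × 2.41 × 10^8 × 34.2 = 2.39 × 10^6 m³
t = ΔV / Q = 2.39 × 10^6 m³ / 59000 m³/d = 40.51 d

t ≈ 40.5 days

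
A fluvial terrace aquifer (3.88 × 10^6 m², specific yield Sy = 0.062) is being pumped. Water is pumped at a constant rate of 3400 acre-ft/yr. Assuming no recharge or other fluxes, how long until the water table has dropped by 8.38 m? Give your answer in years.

ΔV = Sy × A × Δh = 0.062 × 3.88 × 10^6 × 8.38 = 2.016 × 10^6 m³
Q = 3400 acre-ft/yr = 11490 m³/d
t = ΔV / Q = 2.016 × 10^6 m³ / 11490 m³/d = 175.4 d
t = 175.4 d ≈ 0.4807 years

t ≈ 0.481 years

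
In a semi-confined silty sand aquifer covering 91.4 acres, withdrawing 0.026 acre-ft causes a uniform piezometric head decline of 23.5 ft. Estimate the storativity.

A = 91.4 acres = 3.699 × 10^5 m²
Δh = 23.5 ft = 7.163 m
ΔV = 0.026 acre-ft = 32.07 m³
S = ΔV / (A × Δh) = 32.07 m³ / (3.699 × 10^5 m² × 7.163 m) = 1.21 × 10^-5

S ≈ 1.2 × 10^-5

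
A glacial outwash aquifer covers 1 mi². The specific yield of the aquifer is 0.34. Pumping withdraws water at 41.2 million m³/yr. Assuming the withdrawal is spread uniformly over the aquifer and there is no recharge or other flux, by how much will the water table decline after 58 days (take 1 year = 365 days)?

A = 1 mi² = 2.59 × 10^6 m²
Q = 41.2 million m³/yr = 1.129 × 10^5 m³/d
ΔV = Q × t = 1.129 × 10^5 m³/d × 58 d = 6.547 × 10^6 m³
Δh = ΔV / (Sy × A) = 6.547 × 10^6 / (0.34 × 2.59 × 10^6) = 7.435 m

Δh ≈ 7.43 m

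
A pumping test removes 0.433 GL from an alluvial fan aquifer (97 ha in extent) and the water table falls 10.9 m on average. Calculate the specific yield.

Sy ≈ 0.041

A = 97 ha = 9.7 × 10^5 m²
ΔV = 0.433 GL = 4.33 × 10^5 m³
Sy = ΔV / (A × Δh) = 4.33 × 10^5 m³ / (9.7 × 10^5 m² × 10.9 m) = 0.04095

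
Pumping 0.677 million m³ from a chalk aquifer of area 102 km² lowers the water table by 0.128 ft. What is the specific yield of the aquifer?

A = 102 km² = 1.02 × 10^8 m²
Δh = 0.128 ft = 0.03901 m
ΔV = 0.677 million m³ = 6.77 × 10^5 m³
Sy = ΔV / (A × Δh) = 6.77 × 10^5 m³ / (1.02 × 10^8 m² × 0.03901 m) = 0.1701

Sy ≈ 0.17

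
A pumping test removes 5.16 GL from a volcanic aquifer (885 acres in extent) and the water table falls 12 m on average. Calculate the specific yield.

A = 885 acres = 3.581 × 10^6 m²
ΔV = 5.16 GL = 5.16 × 10^6 m³
Sy = ΔV / (A × Δh) = 5.16 × 10^6 m³ / (3.581 × 10^6 m² × 12 m) = 0.1201

Sy ≈ 0.12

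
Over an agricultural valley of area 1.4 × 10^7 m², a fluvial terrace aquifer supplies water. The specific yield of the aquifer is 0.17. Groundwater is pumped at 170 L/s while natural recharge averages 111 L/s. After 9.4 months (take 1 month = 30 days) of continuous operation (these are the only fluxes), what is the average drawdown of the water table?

Net abstraction = 170 − 111 = 59 L/s
Q_net = 59 L/s = 5098 m³/d
t = 9.4 months = 282 d
ΔV = Q × t = 5098 m³/d × 282 d = 1.438 × 10^6 m³
Δh = ΔV / (Sy × A) = 1.438 × 10^6 / (0.17 × 1.4 × 10^7) = 0.604 m

Δh ≈ 0.604 m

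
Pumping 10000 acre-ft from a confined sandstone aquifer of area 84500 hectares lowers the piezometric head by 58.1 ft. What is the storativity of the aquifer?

S ≈ 8.2 × 10^-4

A = 84500 hectares = 8.45 × 10^8 m²
Δh = 58.1 ft = 17.71 m
ΔV = 10000 acre-ft = 1.233 × 10^7 m³
S = ΔV / (A × Δh) = 1.233 × 10^7 m³ / (8.45 × 10^8 m² × 17.71 m) = 8.243 × 10^-4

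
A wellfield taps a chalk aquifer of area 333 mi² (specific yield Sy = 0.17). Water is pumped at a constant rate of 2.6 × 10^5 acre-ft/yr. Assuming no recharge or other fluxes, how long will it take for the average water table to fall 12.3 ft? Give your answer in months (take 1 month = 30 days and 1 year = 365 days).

A = 333 mi² = 8.625 × 10^8 m²
Δh = 12.3 ft = 3.749 m
ΔV = Sy × A × Δh = 0.17 × 8.625 × 10^8 × 3.749 = 5.497 × 10^8 m³
Q = 2.6 × 10^5 acre-ft/yr = 8.786 × 10^5 m³/d
t = ΔV / Q = 5.497 × 10^8 m³ / 8.786 × 10^5 m³/d = 625.6 d
t = 625.6 d ≈ 20.85 months

t ≈ 20.9 months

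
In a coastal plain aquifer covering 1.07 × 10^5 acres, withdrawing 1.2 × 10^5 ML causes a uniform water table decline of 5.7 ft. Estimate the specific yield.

A = 1.07 × 10^5 acres = 4.33 × 10^8 m²
Δh = 5.7 ft = 1.737 m
ΔV = 1.2 × 10^5 ML = 1.2 × 10^8 m³
Sy = ΔV / (A × Δh) = 1.2 × 10^8 m³ / (4.33 × 10^8 m² × 1.737 m) = 0.1595

Sy ≈ 0.16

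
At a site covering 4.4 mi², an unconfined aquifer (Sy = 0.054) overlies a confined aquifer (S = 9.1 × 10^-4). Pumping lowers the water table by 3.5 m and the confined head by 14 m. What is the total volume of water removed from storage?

ΔV ≈ 2.3 × 10^6 m³

A = 4.4 mi² = 1.14 × 10^7 m²
Unconfined: ΔV_u = Sy × A × Δh_u = 0.054 × 1.14 × 10^7 × 3.5 = 2.154 × 10^6 m³
Confined: ΔV_c = S × A × Δh_c = 9.1 × 10^-4 × 1.14 × 10^7 × 14 = 1.452 × 10^5 m³
Total ΔV = 2.154 × 10^6 + 1.452 × 10^5 = 2.299 × 10^6 m³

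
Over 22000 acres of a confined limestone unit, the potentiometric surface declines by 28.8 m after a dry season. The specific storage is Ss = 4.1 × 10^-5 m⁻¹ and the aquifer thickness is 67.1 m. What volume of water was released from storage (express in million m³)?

ΔV ≈ 7.05 million m³

S = Ss × b = 4.1 × 10^-5 m⁻¹ × 67.1 m = 2.751 × 10^-3
A = 22000 acres = 8.903 × 10^7 m²
ΔV = S × A × Δh = 0.002751 × 8.903 × 10^7 m² × 28.8 m = 7.054 × 10^6 m³
ΔV = 7.054 × 10^6 m³ = 7.054 million m³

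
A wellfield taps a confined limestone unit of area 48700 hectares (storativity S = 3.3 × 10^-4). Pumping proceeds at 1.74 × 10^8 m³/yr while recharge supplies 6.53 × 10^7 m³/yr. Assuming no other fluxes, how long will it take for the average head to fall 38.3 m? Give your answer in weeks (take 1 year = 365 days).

t ≈ 2.95 weeks

A = 48700 hectares = 4.87 × 10^8 m²
ΔV = S × A × Δh = 3.3 × 10^-4 × 4.87 × 10^8 × 38.3 = 6.155 × 10^6 m³
Net withdrawal = 1.74 × 10^8 − 6.53 × 10^7 = 1.087 × 10^8 m³/yr = 2.978 × 10^5 m³/d
t = ΔV / Q = 6.155 × 10^6 m³ / 2.978 × 10^5 m³/d = 20.67 d
t = 20.67 d ≈ 2.953 weeks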